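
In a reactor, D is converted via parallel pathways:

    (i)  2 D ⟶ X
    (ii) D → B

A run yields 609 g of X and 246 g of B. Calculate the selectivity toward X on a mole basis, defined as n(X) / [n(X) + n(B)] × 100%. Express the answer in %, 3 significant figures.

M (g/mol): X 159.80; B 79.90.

55.3 %

n(X) = 609 / 159.80 = 3.811 mol
n(B) = 246 / 79.90 = 3.079 mol
selectivity = 3.811/(3.811+3.079) × 100 = 55.31 %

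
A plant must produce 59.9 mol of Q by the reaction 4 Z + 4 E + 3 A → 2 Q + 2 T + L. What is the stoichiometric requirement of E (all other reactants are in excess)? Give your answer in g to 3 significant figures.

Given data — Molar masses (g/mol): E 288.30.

34500 g

n(Q) = 59.90 mol
n(E) = (4/2) × 59.90 = 119.8 mol
mass = 119.8 × 288.30 = 34540 g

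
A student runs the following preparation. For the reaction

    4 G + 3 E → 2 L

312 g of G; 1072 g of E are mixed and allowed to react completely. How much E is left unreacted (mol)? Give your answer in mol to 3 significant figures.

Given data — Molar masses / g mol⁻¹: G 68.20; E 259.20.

n(G) = 312.0 / 68.20 = 4.575 mol
n(E) = 1072 / 259.20 = 4.136 mol
n/ν for G = 4.575/4 = 1.144
n/ν for E = 4.136/3 = 1.379
Smallest n/ν is G → limiting reagent.
E consumed = (3/4) × 4.575 = 3.431 mol
E remaining = 4.136 − 3.431 = 0.7050 mol

0.705 mol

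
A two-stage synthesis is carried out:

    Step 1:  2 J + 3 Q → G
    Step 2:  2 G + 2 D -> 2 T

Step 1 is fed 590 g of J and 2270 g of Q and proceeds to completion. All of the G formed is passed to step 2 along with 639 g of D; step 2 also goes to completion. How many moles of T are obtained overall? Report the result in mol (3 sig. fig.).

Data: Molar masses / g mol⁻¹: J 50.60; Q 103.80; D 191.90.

Step 1:
n(J) = 590.0 / 50.60 = 11.66 mol
n(Q) = 2270 / 103.80 = 21.87 mol
n/ν for J = 11.66/2 = 5.830
n/ν for Q = 21.87/3 = 7.290
Smallest n/ν is J → limiting reagent.
n(G) produced = (1/2) × 11.66 = 5.830 mol
Step 2:
n(G) available = 5.830 mol
n(D) = 639.0 / 191.90 = 3.330 mol
n/ν for G = 5.830/2 = 2.915
n/ν for D = 3.330/2 = 1.665
Smallest n/ν is D → limiting reagent.
n(T) = (2/2) × 3.330 = 3.330 mol

3.33 mol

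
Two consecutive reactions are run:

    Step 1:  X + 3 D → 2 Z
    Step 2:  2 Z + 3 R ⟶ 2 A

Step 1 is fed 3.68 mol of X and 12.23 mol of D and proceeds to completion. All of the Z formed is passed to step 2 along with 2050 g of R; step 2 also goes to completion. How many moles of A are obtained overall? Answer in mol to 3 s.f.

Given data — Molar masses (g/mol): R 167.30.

Step 1:
n(X) = 3.680 mol
n(D) = 12.23 mol
n/ν for X = 3.680/1 = 3.680
n/ν for D = 12.23/3 = 4.077
Smallest n/ν is X → limiting reagent.
n(Z) produced = (2/1) × 3.680 = 7.360 mol
Step 2:
n(Z) available = 7.360 mol
n(R) = 2050 / 167.30 = 12.25 mol
n/ν for Z = 7.360/2 = 3.680
n/ν for R = 12.25/3 = 4.083
Smallest n/ν is Z → limiting reagent.
n(A) = (2/2) × 7.360 = 7.360 mol

7.36 mol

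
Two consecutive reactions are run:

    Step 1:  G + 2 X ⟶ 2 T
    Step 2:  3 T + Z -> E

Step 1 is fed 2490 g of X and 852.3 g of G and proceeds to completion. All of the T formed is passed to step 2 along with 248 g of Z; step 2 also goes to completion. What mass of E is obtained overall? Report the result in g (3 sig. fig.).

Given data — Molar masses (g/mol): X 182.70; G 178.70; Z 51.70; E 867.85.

2760 g

Step 1:
n(X) = 2490 / 182.70 = 13.63 mol
n(G) = 852.3 / 178.70 = 4.769 mol
n/ν for X = 13.63/2 = 6.815
n/ν for G = 4.769/1 = 4.769
Smallest n/ν is G → limiting reagent.
n(T) produced = (2/1) × 4.769 = 9.538 mol
Step 2:
n(T) available = 9.538 mol
n(Z) = 248.0 / 51.70 = 4.797 mol
n/ν for T = 9.538/3 = 3.179
n/ν for Z = 4.797/1 = 4.797
Smallest n/ν is T → limiting reagent.
n(E) = (1/3) × 9.538 = 3.179 mol
mass = 3.179 × 867.85 = 2759 g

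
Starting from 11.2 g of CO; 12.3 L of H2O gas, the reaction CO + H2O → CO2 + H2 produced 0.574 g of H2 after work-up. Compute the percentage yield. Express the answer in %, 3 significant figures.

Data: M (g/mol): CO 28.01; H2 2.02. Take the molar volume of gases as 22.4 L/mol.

n(CO) = 11.20 / 28.01 = 0.3999 mol
n(H2O) = 12.30 / 22.4 = 0.5491 mol
n/ν for CO = 0.3999/1 = 0.3999
n/ν for H2O = 0.5491/1 = 0.5491
Smallest n/ν is CO → limiting reagent.
theoretical n(H2) = (1/1) × 0.3999 = 0.3999 mol → 0.8078 g
% yield = 0.574 / 0.8078 × 100 = 71.06 %

71.1 %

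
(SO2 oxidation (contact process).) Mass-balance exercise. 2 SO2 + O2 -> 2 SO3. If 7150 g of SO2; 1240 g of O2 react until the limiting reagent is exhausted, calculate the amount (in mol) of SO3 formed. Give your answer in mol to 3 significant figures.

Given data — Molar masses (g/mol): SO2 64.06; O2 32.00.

77.5 mol

n(SO2) = 7150 / 64.06 = 111.6 mol
n(O2) = 1240 / 32.00 = 38.75 mol
n/ν → SO2: 55.80, O2: 38.75; O2 is limiting.
n(SO3) = (2/1) × 38.75 = 77.50 mol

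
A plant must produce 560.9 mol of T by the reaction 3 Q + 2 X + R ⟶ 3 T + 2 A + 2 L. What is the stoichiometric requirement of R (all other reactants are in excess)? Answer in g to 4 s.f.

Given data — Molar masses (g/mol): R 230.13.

n(T) = 560.9 mol
n(R) = (1/3) × 560.9 = 187.0 mol
mass = 187.0 × 230.13 = 43030 g

43030 g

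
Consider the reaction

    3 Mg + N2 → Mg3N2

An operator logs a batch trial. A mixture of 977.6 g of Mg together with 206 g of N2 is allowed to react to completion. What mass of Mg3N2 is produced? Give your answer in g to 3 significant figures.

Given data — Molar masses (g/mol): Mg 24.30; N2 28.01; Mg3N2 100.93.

742 g

n(Mg) = 977.6 / 24.30 = 40.23 mol
n(N2) = 206.0 / 28.01 = 7.355 mol
n/ν for Mg = 40.23/3 = 13.41
n/ν for N2 = 7.355/1 = 7.355
Smallest n/ν is N2 → limiting reagent.
n(Mg3N2) = (1/1) × 7.355 = 7.355 mol
mass = 7.355 × 100.93 = 742.3 g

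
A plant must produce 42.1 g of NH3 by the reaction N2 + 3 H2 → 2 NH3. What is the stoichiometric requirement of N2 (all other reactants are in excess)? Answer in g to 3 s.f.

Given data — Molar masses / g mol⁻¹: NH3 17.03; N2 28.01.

34.6 g

n(NH3) = 42.1 / 17.03 = 2.472 mol
n(N2) = (1/2) × 2.472 = 1.236 mol
mass = 1.236 × 28.01 = 34.62 g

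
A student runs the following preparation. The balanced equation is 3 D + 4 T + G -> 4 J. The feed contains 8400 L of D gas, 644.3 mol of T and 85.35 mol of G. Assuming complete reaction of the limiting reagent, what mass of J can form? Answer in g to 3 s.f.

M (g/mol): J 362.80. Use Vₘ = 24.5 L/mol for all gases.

n(D) = 8400 / 24.5 = 342.9 mol
n(T) = 644.3 mol
n(G) = 85.35 mol
n/ν for D = 342.9/3 = 114.3
n/ν for T = 644.3/4 = 161.1
n/ν for G = 85.35/1 = 85.35
Smallest n/ν is G → limiting reagent.
n(J) = (4/1) × 85.35 = 341.4 mol
mass = 341.4 × 362.80 = 123900 g

124000 g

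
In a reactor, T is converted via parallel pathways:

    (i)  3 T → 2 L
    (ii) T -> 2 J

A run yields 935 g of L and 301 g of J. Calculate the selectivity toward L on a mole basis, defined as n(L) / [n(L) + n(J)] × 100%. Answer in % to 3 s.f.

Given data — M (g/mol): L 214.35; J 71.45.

n(L) = 935 / 214.35 = 4.362 mol
n(J) = 301 / 71.45 = 4.213 mol
selectivity = 4.362/(4.362+4.213) × 100 = 50.87 %

50.9 %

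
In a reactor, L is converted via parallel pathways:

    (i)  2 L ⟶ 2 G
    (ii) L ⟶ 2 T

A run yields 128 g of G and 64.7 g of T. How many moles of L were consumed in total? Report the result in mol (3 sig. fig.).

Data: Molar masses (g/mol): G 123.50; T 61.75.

1.56 mol

n(G) = 128 / 123.50 = 1.036 mol
n(T) = 64.7 / 61.75 = 1.048 mol
n(L) via (i) = (2/2)×1.036 = 1.036 mol
n(L) via (ii) = (1/2)×1.048 = 0.5240 mol
total n(L) = 1.036 + 0.5240 = 1.560 mol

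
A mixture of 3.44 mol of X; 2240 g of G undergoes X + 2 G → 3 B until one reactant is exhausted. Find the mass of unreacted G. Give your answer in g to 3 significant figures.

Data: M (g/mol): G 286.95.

266 g

n(X) = 3.440 mol
n(G) = 2240 / 286.95 = 7.806 mol
n/ν → X: 3.440, G: 3.903; X is limiting.
G consumed = (2/1) × 3.440 = 6.880 mol
G remaining = 7.806 − 6.880 = 0.9260 mol
mass = 0.9260 × 286.95 = 265.7 g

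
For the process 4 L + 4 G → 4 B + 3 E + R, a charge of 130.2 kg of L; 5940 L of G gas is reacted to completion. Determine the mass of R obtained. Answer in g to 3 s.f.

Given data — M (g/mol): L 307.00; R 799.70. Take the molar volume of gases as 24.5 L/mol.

48500 g

n(L) = 130.2×1000 / 307.00 = 424.1 mol
n(G) = 5940 / 24.5 = 242.4 mol
n/ν for L = 424.1/4 = 106.0
n/ν for G = 242.4/4 = 60.60
Smallest n/ν is G → limiting reagent.
n(R) = (1/4) × 242.4 = 60.60 mol
mass = 60.60 × 799.70 = 48460 g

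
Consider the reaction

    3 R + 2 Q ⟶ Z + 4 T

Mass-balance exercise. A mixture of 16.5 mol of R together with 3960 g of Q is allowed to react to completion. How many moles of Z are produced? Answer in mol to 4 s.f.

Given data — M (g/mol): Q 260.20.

n(R) = 16.50 mol
n(Q) = 3960 / 260.20 = 15.22 mol
n/ν for R = 16.50/3 = 5.500
n/ν for Q = 15.22/2 = 7.610
Smallest n/ν is R → limiting reagent.
n(Z) = (1/3) × 16.50 = 5.500 mol

5.500 mol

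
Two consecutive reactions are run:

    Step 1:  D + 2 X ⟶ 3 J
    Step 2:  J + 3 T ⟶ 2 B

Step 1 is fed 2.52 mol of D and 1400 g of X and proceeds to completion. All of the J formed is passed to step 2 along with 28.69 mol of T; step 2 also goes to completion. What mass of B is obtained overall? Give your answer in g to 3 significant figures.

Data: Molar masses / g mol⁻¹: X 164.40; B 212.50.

3210 g

Step 1:
n(D) = 2.520 mol
n(X) = 1400 / 164.40 = 8.516 mol
n/ν for D = 2.520/1 = 2.520
n/ν for X = 8.516/2 = 4.258
Smallest n/ν is D → limiting reagent.
n(J) produced = (3/1) × 2.520 = 7.560 mol
Step 2:
n(J) available = 7.560 mol
n(T) = 28.69 mol
n/ν for J = 7.560/1 = 7.560
n/ν for T = 28.69/3 = 9.563
Smallest n/ν is J → limiting reagent.
n(B) = (2/1) × 7.560 = 15.12 mol
mass = 15.12 × 212.50 = 3213 g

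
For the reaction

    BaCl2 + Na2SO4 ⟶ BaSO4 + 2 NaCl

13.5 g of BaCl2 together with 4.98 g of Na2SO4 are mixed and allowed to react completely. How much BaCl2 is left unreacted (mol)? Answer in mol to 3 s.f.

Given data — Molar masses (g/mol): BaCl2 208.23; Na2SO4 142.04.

n(BaCl2) = 13.50 / 208.23 = 0.06483 mol
n(Na2SO4) = 4.980 / 142.04 = 0.03506 mol
n/ν → BaCl2: 0.06483, Na2SO4: 0.03506; Na2SO4 is limiting.
BaCl2 consumed = (1/1) × 0.03506 = 0.03506 mol
BaCl2 remaining = 0.06483 − 0.03506 = 0.02977 mol

0.0298 mol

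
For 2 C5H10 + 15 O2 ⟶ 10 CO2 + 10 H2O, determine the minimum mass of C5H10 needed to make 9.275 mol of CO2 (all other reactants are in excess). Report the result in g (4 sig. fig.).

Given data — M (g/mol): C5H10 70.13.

n(CO2) = 9.275 mol
n(C5H10) = (2/10) × 9.275 = 1.855 mol
mass = 1.855 × 70.13 = 130.1 g

130.1 g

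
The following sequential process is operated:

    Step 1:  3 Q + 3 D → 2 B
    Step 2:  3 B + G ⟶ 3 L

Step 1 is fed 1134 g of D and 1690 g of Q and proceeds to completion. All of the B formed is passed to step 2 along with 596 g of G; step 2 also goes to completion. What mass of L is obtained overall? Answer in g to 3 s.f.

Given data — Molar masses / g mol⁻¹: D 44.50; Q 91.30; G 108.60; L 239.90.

Step 1:
n(D) = 1134 / 44.50 = 25.48 mol
n(Q) = 1690 / 91.30 = 18.51 mol
n/ν → D: 8.493, Q: 6.170; Q is limiting.
n(B) produced = (2/3) × 18.51 = 12.34 mol
Step 2:
n(B) available = 12.34 mol
n(G) = 596.0 / 108.60 = 5.488 mol
n/ν → B: 4.113, G: 5.488; B is limiting.
n(L) = (3/3) × 12.34 = 12.34 mol
mass = 12.34 × 239.90 = 2960 g

2960 g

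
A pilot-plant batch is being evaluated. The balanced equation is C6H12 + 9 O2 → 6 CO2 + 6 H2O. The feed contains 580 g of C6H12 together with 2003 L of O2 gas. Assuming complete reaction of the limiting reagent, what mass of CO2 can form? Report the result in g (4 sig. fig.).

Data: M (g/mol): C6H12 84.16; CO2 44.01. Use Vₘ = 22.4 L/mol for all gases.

n(C6H12) = 580.0 / 84.16 = 6.892 mol
n(O2) = 2003 / 22.4 = 89.42 mol
n/ν → C6H12: 6.892, O2: 9.936; C6H12 is limiting.
n(CO2) = (6/1) × 6.892 = 41.35 mol
mass = 41.35 × 44.01 = 1820 g

1820 g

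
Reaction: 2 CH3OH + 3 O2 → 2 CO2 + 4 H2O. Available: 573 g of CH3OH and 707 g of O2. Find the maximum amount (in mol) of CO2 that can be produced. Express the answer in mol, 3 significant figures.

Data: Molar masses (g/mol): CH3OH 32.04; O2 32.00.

14.7 mol

n(CH3OH) = 573.0 / 32.04 = 17.88 mol
n(O2) = 707.0 / 32.00 = 22.09 mol
n/ν → CH3OH: 8.940, O2: 7.363; O2 is limiting.
n(CO2) = (2/3) × 22.09 = 14.73 mol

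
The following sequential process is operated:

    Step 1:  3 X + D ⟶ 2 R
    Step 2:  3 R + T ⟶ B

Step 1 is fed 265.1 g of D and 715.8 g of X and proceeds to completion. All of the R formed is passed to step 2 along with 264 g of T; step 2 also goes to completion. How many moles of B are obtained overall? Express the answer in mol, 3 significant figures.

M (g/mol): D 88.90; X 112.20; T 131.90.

Step 1:
n(D) = 265.1 / 88.90 = 2.982 mol
n(X) = 715.8 / 112.20 = 6.380 mol
n/ν for D = 2.982/1 = 2.982
n/ν for X = 6.380/3 = 2.127
Smallest n/ν is X → limiting reagent.
n(R) produced = (2/3) × 6.380 = 4.253 mol
Step 2:
n(R) available = 4.253 mol
n(T) = 264.0 / 131.90 = 2.002 mol
n/ν for R = 4.253/3 = 1.418
n/ν for T = 2.002/1 = 2.002
Smallest n/ν is R → limiting reagent.
n(B) = (1/3) × 4.253 = 1.418 mol

1.42 mol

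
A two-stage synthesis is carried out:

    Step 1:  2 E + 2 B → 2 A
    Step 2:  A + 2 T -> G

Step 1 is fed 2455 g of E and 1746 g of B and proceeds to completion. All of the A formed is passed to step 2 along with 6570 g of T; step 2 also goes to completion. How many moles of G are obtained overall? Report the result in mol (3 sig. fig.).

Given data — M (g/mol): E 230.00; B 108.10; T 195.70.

10.7 mol

Step 1:
n(E) = 2455 / 230.00 = 10.67 mol
n(B) = 1746 / 108.10 = 16.15 mol
n/ν for E = 10.67/2 = 5.335
n/ν for B = 16.15/2 = 8.075
Smallest n/ν is E → limiting reagent.
n(A) produced = (2/2) × 10.67 = 10.67 mol
Step 2:
n(A) available = 10.67 mol
n(T) = 6570 / 195.70 = 33.57 mol
n/ν for A = 10.67/1 = 10.67
n/ν for T = 33.57/2 = 16.79
Smallest n/ν is A → limiting reagent.
n(G) = (1/1) × 10.67 = 10.67 mol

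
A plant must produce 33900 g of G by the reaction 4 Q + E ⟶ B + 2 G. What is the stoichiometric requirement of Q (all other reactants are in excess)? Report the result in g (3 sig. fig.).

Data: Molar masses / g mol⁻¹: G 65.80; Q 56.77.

58500 g

n(G) = 33900 / 65.80 = 515.2 mol
n(Q) = (4/2) × 515.2 = 1030 mol
mass = 1030 × 56.77 = 58470 g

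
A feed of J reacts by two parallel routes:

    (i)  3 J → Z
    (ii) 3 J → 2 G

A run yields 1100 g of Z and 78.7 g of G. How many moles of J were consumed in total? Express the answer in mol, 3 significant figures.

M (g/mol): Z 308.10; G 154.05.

n(Z) = 1100 / 308.10 = 3.570 mol
n(G) = 78.7 / 154.05 = 0.5109 mol
n(J) via (i) = (3/1)×3.570 = 10.71 mol
n(J) via (ii) = (3/2)×0.5109 = 0.7664 mol
total n(J) = 10.71 + 0.7664 = 11.48 mol

11.5 mol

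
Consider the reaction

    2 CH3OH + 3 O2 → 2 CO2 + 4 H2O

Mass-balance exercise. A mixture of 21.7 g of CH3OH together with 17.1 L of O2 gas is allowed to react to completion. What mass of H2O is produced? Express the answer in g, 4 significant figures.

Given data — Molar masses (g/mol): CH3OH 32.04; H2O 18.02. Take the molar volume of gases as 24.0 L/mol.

17.12 g

n(CH3OH) = 21.70 / 32.04 = 0.6773 mol
n(O2) = 17.10 / 24.0 = 0.7125 mol
n/ν → CH3OH: 0.3387, O2: 0.2375; O2 is limiting.
n(H2O) = (4/3) × 0.7125 = 0.9500 mol
mass = 0.9500 × 18.02 = 17.12 g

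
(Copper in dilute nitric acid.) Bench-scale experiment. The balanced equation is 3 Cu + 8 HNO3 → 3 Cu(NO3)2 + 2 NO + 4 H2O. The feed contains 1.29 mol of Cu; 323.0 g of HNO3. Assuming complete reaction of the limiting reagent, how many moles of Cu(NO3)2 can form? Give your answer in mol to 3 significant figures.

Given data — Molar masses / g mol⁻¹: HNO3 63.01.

1.29 mol

n(Cu) = 1.290 mol
n(HNO3) = 323.0 / 63.01 = 5.126 mol
n/ν for Cu = 1.290/3 = 0.4300
n/ν for HNO3 = 5.126/8 = 0.6408
Smallest n/ν is Cu → limiting reagent.
n(Cu(NO3)2) = (3/3) × 1.290 = 1.290 mol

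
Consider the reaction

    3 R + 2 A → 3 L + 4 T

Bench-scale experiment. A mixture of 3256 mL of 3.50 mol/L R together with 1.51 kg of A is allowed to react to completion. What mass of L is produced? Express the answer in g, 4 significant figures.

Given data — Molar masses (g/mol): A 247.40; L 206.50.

n(R) = 3.50 × 3256/1000 = 11.40 mol
n(A) = 1.510×1000 / 247.40 = 6.103 mol
n/ν → R: 3.800, A: 3.052; A is limiting.
n(L) = (3/2) × 6.103 = 9.155 mol
mass = 9.155 × 206.50 = 1891 g

1891 g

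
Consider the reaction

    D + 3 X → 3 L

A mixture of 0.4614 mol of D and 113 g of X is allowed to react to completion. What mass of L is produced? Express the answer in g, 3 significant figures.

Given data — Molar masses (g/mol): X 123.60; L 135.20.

124 g

n(D) = 0.4614 mol
n(X) = 113.0 / 123.60 = 0.9142 mol
n/ν → D: 0.4614, X: 0.3047; X is limiting.
n(L) = (3/3) × 0.9142 = 0.9142 mol
mass = 0.9142 × 135.20 = 123.6 g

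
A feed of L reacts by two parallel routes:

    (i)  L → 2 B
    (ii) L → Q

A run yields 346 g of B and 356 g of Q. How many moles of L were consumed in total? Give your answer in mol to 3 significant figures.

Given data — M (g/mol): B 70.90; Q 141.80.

4.95 mol

n(B) = 346 / 70.90 = 4.880 mol
n(Q) = 356 / 141.80 = 2.511 mol
n(L) via (i) = (1/2)×4.880 = 2.440 mol
n(L) via (ii) = (1/1)×2.511 = 2.511 mol
total n(L) = 2.440 + 2.511 = 4.951 mol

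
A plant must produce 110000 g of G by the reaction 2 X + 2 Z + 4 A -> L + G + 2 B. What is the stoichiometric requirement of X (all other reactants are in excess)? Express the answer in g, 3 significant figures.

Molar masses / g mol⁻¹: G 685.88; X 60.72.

n(G) = 110000 / 685.88 = 160.4 mol
n(X) = (2/1) × 160.4 = 320.8 mol
mass = 320.8 × 60.72 = 19480 g

19500 g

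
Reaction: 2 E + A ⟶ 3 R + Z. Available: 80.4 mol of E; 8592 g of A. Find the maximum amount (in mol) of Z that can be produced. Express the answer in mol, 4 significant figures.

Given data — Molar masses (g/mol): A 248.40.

n(E) = 80.40 mol
n(A) = 8592 / 248.40 = 34.59 mol
n/ν → E: 40.20, A: 34.59; A is limiting.
n(Z) = (1/1) × 34.59 = 34.59 mol

34.59 mol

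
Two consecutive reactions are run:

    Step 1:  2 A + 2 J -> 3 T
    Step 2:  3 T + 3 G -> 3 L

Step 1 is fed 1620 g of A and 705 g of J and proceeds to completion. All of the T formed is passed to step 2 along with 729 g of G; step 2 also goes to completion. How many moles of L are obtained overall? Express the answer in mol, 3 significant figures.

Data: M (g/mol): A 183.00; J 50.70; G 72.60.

10.0 mol

Step 1:
n(A) = 1620 / 183.00 = 8.852 mol
n(J) = 705.0 / 50.70 = 13.91 mol
n/ν for A = 8.852/2 = 4.426
n/ν for J = 13.91/2 = 6.955
Smallest n/ν is A → limiting reagent.
n(T) produced = (3/2) × 8.852 = 13.28 mol
Step 2:
n(T) available = 13.28 mol
n(G) = 729.0 / 72.60 = 10.04 mol
n/ν for T = 13.28/3 = 4.427
n/ν for G = 10.04/3 = 3.347
Smallest n/ν is G → limiting reagent.
n(L) = (3/3) × 10.04 = 10.04 mol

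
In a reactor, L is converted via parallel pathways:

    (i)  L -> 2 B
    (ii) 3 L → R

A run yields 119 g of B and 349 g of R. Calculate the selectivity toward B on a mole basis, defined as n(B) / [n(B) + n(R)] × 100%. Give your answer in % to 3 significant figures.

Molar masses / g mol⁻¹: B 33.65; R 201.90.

67.2 %

n(B) = 119 / 33.65 = 3.536 mol
n(R) = 349 / 201.90 = 1.729 mol
selectivity = 3.536/(3.536+1.729) × 100 = 67.16 %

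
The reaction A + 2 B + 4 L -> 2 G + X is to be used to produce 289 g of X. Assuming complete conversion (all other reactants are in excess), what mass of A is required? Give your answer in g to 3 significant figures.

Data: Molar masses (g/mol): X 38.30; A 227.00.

1710 g

n(X) = 289 / 38.30 = 7.546 mol
n(A) = (1/1) × 7.546 = 7.546 mol
mass = 7.546 × 227.00 = 1713 g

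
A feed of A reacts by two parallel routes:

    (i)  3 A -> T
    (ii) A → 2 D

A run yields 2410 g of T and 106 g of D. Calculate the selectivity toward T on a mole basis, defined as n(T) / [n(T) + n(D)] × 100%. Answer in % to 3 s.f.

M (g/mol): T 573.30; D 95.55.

79.1 %

n(T) = 2410 / 573.30 = 4.204 mol
n(D) = 106 / 95.55 = 1.109 mol
selectivity = 4.204/(4.204+1.109) × 100 = 79.13 %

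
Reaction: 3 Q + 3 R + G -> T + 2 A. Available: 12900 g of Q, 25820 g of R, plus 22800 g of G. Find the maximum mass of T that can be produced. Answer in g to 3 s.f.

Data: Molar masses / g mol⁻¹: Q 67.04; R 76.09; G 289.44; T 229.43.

14700 g

n(Q) = 12900 / 67.04 = 192.4 mol
n(R) = 25820 / 76.09 = 339.3 mol
n(G) = 22800 / 289.44 = 78.77 mol
n/ν for Q = 192.4/3 = 64.13
n/ν for R = 339.3/3 = 113.1
n/ν for G = 78.77/1 = 78.77
Smallest n/ν is Q → limiting reagent.
n(T) = (1/3) × 192.4 = 64.13 mol
mass = 64.13 × 229.43 = 14710 g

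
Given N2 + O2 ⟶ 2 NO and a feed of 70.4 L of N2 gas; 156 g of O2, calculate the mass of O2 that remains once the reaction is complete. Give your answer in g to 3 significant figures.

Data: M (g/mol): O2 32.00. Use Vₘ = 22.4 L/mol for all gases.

n(N2) = 70.40 / 22.4 = 3.143 mol
n(O2) = 156.0 / 32.00 = 4.875 mol
n/ν for N2 = 3.143/1 = 3.143
n/ν for O2 = 4.875/1 = 4.875
Smallest n/ν is N2 → limiting reagent.
O2 consumed = (1/1) × 3.143 = 3.143 mol
O2 remaining = 4.875 − 3.143 = 1.732 mol
mass = 1.732 × 32.00 = 55.42 g

55.4 g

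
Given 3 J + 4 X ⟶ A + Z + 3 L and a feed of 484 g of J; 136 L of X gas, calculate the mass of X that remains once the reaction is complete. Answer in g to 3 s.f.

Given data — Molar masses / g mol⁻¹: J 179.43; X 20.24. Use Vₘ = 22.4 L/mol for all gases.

n(J) = 484.0 / 179.43 = 2.697 mol
n(X) = 136.0 / 22.4 = 6.071 mol
n/ν → J: 0.8990, X: 1.518; J is limiting.
X consumed = (4/3) × 2.697 = 3.596 mol
X remaining = 6.071 − 3.596 = 2.475 mol
mass = 2.475 × 20.24 = 50.09 g

50.1 g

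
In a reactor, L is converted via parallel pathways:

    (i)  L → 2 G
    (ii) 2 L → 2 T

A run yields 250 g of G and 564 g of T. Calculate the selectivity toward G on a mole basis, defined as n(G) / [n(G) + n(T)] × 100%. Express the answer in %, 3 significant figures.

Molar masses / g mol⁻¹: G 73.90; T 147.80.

n(G) = 250 / 73.90 = 3.383 mol
n(T) = 564 / 147.80 = 3.816 mol
selectivity = 3.383/(3.383+3.816) × 100 = 46.99 %

47.0 %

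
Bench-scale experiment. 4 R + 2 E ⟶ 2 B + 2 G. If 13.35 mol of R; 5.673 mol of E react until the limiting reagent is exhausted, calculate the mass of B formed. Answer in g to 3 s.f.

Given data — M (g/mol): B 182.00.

1030 g

n(R) = 13.35 mol
n(E) = 5.673 mol
n/ν for R = 13.35/4 = 3.338
n/ν for E = 5.673/2 = 2.837
Smallest n/ν is E → limiting reagent.
n(B) = (2/2) × 5.673 = 5.673 mol
mass = 5.673 × 182.00 = 1032 g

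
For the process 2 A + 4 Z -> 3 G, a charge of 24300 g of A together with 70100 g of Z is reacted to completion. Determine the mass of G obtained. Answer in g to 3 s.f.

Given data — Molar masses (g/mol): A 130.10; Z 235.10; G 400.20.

n(A) = 24300 / 130.10 = 186.8 mol
n(Z) = 70100 / 235.10 = 298.2 mol
n/ν → A: 93.40, Z: 74.55; Z is limiting.
n(G) = (3/4) × 298.2 = 223.7 mol
mass = 223.7 × 400.20 = 89520 g

89500 g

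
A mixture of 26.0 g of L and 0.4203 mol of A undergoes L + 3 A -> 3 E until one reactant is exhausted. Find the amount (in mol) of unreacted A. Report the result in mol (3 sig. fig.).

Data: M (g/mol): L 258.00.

0.118 mol

n(L) = 26.00 / 258.00 = 0.1008 mol
n(A) = 0.4203 mol
n/ν for L = 0.1008/1 = 0.1008
n/ν for A = 0.4203/3 = 0.1401
Smallest n/ν is L → limiting reagent.
A consumed = (3/1) × 0.1008 = 0.3024 mol
A remaining = 0.4203 − 0.3024 = 0.1179 mol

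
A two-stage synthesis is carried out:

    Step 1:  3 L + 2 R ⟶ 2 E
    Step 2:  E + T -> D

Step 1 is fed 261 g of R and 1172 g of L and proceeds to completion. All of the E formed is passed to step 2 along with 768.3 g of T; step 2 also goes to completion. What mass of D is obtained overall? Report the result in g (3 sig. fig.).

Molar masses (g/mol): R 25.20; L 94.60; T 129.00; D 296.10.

1760 g

Step 1:
n(R) = 261.0 / 25.20 = 10.36 mol
n(L) = 1172 / 94.60 = 12.39 mol
n/ν for R = 10.36/2 = 5.180
n/ν for L = 12.39/3 = 4.130
Smallest n/ν is L → limiting reagent.
n(E) produced = (2/3) × 12.39 = 8.260 mol
Step 2:
n(E) available = 8.260 mol
n(T) = 768.3 / 129.00 = 5.956 mol
n/ν for E = 8.260/1 = 8.260
n/ν for T = 5.956/1 = 5.956
Smallest n/ν is T → limiting reagent.
n(D) = (1/1) × 5.956 = 5.956 mol
mass = 5.956 × 296.10 = 1764 g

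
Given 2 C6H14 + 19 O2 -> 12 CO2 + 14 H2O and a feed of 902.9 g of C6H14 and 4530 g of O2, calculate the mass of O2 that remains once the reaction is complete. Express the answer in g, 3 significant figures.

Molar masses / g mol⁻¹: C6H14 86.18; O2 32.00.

1350 g

n(C6H14) = 902.9 / 86.18 = 10.48 mol
n(O2) = 4530 / 32.00 = 141.6 mol
n/ν for C6H14 = 10.48/2 = 5.240
n/ν for O2 = 141.6/19 = 7.453
Smallest n/ν is C6H14 → limiting reagent.
O2 consumed = (19/2) × 10.48 = 99.56 mol
O2 remaining = 141.6 − 99.56 = 42.04 mol
mass = 42.04 × 32.00 = 1345 g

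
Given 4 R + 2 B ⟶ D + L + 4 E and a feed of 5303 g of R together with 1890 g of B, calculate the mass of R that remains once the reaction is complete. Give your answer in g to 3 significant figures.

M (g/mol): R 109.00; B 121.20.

n(R) = 5303 / 109.00 = 48.65 mol
n(B) = 1890 / 121.20 = 15.59 mol
n/ν → R: 12.16, B: 7.795; B is limiting.
R consumed = (4/2) × 15.59 = 31.18 mol
R remaining = 48.65 − 31.18 = 17.47 mol
mass = 17.47 × 109.00 = 1904 g

1900 g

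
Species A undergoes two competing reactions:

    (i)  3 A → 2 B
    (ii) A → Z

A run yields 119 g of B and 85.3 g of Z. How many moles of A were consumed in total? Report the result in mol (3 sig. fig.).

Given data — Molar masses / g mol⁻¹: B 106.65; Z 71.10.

2.87 mol

n(B) = 119 / 106.65 = 1.116 mol
n(Z) = 85.3 / 71.10 = 1.200 mol
n(A) via (i) = (3/2)×1.116 = 1.674 mol
n(A) via (ii) = (1/1)×1.200 = 1.200 mol
total n(A) = 1.674 + 1.200 = 2.874 mol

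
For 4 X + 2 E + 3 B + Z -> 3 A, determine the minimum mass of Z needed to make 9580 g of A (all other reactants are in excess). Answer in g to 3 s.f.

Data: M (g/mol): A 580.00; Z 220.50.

1210 g

n(A) = 9580 / 580.00 = 16.52 mol
n(Z) = (1/3) × 16.52 = 5.507 mol
mass = 5.507 × 220.50 = 1214 g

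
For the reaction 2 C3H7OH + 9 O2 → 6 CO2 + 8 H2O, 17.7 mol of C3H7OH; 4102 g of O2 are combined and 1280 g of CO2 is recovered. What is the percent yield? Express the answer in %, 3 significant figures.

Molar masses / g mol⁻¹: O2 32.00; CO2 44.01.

n(C3H7OH) = 17.70 mol
n(O2) = 4102 / 32.00 = 128.2 mol
n/ν for C3H7OH = 17.70/2 = 8.850
n/ν for O2 = 128.2/9 = 14.24
Smallest n/ν is C3H7OH → limiting reagent.
theoretical n(CO2) = (6/2) × 17.70 = 53.10 mol → 2337 g
% yield = 1280 / 2337 × 100 = 54.77 %

54.8 %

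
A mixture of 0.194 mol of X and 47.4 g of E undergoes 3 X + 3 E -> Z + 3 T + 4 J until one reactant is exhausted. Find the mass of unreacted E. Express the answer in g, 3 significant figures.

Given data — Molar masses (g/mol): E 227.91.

n(X) = 0.1940 mol
n(E) = 47.40 / 227.91 = 0.2080 mol
n/ν for X = 0.1940/3 = 0.06467
n/ν for E = 0.2080/3 = 0.06933
Smallest n/ν is X → limiting reagent.
E consumed = (3/3) × 0.1940 = 0.1940 mol
E remaining = 0.2080 − 0.1940 = 0.01400 mol
mass = 0.01400 × 227.91 = 3.191 g

3.19 g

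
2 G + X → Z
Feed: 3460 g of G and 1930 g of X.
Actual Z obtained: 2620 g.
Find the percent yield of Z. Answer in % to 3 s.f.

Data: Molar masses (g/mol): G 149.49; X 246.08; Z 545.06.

n(G) = 3460 / 149.49 = 23.15 mol
n(X) = 1930 / 246.08 = 7.843 mol
n/ν for G = 23.15/2 = 11.58
n/ν for X = 7.843/1 = 7.843
Smallest n/ν is X → limiting reagent.
theoretical n(Z) = (1/1) × 7.843 = 7.843 mol → 4275 g
% yield = 2620 / 4275 × 100 = 61.29 %

61.3 %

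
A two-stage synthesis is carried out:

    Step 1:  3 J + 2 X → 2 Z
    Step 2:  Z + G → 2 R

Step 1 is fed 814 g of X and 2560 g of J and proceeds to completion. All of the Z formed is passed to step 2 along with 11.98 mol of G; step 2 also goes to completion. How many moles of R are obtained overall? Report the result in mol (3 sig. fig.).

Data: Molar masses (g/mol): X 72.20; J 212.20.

Step 1:
n(X) = 814.0 / 72.20 = 11.27 mol
n(J) = 2560 / 212.20 = 12.06 mol
n/ν for X = 11.27/2 = 5.635
n/ν for J = 12.06/3 = 4.020
Smallest n/ν is J → limiting reagent.
n(Z) produced = (2/3) × 12.06 = 8.040 mol
Step 2:
n(Z) available = 8.040 mol
n(G) = 11.98 mol
n/ν for Z = 8.040/1 = 8.040
n/ν for G = 11.98/1 = 11.98
Smallest n/ν is Z → limiting reagent.
n(R) = (2/1) × 8.040 = 16.08 mol

16.1 mol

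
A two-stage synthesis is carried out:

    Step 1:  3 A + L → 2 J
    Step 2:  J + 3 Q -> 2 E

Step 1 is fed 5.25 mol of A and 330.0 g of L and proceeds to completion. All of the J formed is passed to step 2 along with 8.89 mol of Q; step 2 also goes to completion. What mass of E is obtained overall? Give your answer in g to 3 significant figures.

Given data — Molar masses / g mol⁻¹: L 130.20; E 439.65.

2610 g

Step 1:
n(A) = 5.250 mol
n(L) = 330.0 / 130.20 = 2.535 mol
n/ν for A = 5.250/3 = 1.750
n/ν for L = 2.535/1 = 2.535
Smallest n/ν is A → limiting reagent.
n(J) produced = (2/3) × 5.250 = 3.500 mol
Step 2:
n(J) available = 3.500 mol
n(Q) = 8.890 mol
n/ν for J = 3.500/1 = 3.500
n/ν for Q = 8.890/3 = 2.963
Smallest n/ν is Q → limiting reagent.
n(E) = (2/3) × 8.890 = 5.927 mol
mass = 5.927 × 439.65 = 2606 g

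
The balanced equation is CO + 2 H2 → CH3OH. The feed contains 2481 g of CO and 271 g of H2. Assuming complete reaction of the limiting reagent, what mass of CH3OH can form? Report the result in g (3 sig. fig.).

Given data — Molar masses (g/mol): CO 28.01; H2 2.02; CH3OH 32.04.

n(CO) = 2481 / 28.01 = 88.58 mol
n(H2) = 271.0 / 2.02 = 134.2 mol
n/ν → CO: 88.58, H2: 67.10; H2 is limiting.
n(CH3OH) = (1/2) × 134.2 = 67.10 mol
mass = 67.10 × 32.04 = 2150 g

2150 g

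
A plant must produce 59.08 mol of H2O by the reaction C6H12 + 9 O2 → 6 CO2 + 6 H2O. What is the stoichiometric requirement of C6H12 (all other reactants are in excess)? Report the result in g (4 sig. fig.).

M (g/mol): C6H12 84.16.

n(H2O) = 59.08 mol
n(C6H12) = (1/6) × 59.08 = 9.847 mol
mass = 9.847 × 84.16 = 828.7 g

828.7 g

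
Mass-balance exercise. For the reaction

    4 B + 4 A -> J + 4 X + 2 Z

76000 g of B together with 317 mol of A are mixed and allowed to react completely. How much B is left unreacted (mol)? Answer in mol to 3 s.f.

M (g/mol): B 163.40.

n(B) = 76000 / 163.40 = 465.1 mol
n(A) = 317.0 mol
n/ν for B = 465.1/4 = 116.3
n/ν for A = 317.0/4 = 79.25
Smallest n/ν is A → limiting reagent.
B consumed = (4/4) × 317.0 = 317.0 mol
B remaining = 465.1 − 317.0 = 148.1 mol

148 mol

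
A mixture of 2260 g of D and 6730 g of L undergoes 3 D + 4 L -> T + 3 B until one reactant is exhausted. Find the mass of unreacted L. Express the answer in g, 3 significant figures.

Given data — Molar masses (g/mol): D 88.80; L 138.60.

n(D) = 2260 / 88.80 = 25.45 mol
n(L) = 6730 / 138.60 = 48.56 mol
n/ν for D = 25.45/3 = 8.483
n/ν for L = 48.56/4 = 12.14
Smallest n/ν is D → limiting reagent.
L consumed = (4/3) × 25.45 = 33.93 mol
L remaining = 48.56 − 33.93 = 14.63 mol
mass = 14.63 × 138.60 = 2028 g

2030 g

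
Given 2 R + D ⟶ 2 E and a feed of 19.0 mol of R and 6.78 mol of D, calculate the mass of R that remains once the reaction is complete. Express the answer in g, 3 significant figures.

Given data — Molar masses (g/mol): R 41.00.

n(R) = 19.00 mol
n(D) = 6.780 mol
n/ν for R = 19.00/2 = 9.500
n/ν for D = 6.780/1 = 6.780
Smallest n/ν is D → limiting reagent.
R consumed = (2/1) × 6.780 = 13.56 mol
R remaining = 19.00 − 13.56 = 5.440 mol
mass = 5.440 × 41.00 = 223.0 g

223 g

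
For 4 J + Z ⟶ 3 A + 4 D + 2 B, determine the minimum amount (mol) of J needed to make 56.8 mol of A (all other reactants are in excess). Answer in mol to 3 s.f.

75.7 mol

n(A) = 56.80 mol
n(J) = (4/3) × 56.80 = 75.73 mol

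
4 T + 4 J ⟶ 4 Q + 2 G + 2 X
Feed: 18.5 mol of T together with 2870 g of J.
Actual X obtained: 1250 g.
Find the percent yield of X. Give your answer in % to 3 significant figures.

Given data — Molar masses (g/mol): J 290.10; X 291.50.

n(T) = 18.50 mol
n(J) = 2870 / 290.10 = 9.893 mol
n/ν for T = 18.50/4 = 4.625
n/ν for J = 9.893/4 = 2.473
Smallest n/ν is J → limiting reagent.
theoretical n(X) = (2/4) × 9.893 = 4.947 mol → 1442 g
% yield = 1250 / 1442 × 100 = 86.69 %

86.7 %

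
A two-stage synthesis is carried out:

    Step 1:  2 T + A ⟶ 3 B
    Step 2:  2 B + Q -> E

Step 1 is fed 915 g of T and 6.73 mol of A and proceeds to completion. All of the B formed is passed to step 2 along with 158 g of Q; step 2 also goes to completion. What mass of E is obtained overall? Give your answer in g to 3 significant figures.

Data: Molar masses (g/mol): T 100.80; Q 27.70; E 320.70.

Step 1:
n(T) = 915.0 / 100.80 = 9.077 mol
n(A) = 6.730 mol
n/ν for T = 9.077/2 = 4.539
n/ν for A = 6.730/1 = 6.730
Smallest n/ν is T → limiting reagent.
n(B) produced = (3/2) × 9.077 = 13.62 mol
Step 2:
n(B) available = 13.62 mol
n(Q) = 158.0 / 27.70 = 5.704 mol
n/ν for B = 13.62/2 = 6.810
n/ν for Q = 5.704/1 = 5.704
Smallest n/ν is Q → limiting reagent.
n(E) = (1/1) × 5.704 = 5.704 mol
mass = 5.704 × 320.70 = 1829 g

1830 g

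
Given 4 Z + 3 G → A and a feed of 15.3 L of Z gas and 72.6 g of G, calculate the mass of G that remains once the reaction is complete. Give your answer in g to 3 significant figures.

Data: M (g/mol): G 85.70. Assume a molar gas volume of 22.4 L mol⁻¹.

28.7 g

n(Z) = 15.30 / 22.4 = 0.6830 mol
n(G) = 72.60 / 85.70 = 0.8471 mol
n/ν → Z: 0.1708, G: 0.2824; Z is limiting.
G consumed = (3/4) × 0.6830 = 0.5123 mol
G remaining = 0.8471 − 0.5123 = 0.3348 mol
mass = 0.3348 × 85.70 = 28.69 g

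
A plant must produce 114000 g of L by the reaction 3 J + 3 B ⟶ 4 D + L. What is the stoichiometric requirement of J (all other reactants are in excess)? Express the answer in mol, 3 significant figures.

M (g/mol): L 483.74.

707 mol

n(L) = 114000 / 483.74 = 235.7 mol
n(J) = (3/1) × 235.7 = 707.1 mol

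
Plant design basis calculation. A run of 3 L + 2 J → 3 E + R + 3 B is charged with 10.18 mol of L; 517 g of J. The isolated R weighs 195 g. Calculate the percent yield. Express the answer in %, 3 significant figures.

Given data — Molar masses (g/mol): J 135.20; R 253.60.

40.2 %

n(L) = 10.18 mol
n(J) = 517.0 / 135.20 = 3.824 mol
n/ν → L: 3.393, J: 1.912; J is limiting.
theoretical n(R) = (1/2) × 3.824 = 1.912 mol → 484.9 g
% yield = 195 / 484.9 × 100 = 40.21 %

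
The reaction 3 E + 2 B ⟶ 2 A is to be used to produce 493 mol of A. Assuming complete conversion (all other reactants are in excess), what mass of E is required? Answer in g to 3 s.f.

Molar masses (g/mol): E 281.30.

208000 g

n(A) = 493.0 mol
n(E) = (3/2) × 493.0 = 739.5 mol
mass = 739.5 × 281.30 = 208000 g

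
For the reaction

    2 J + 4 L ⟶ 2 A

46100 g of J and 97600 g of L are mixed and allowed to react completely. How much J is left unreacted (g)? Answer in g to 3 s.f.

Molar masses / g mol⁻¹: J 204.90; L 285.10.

11000 g

n(J) = 46100 / 204.90 = 225.0 mol
n(L) = 97600 / 285.10 = 342.3 mol
n/ν → J: 112.5, L: 85.58; L is limiting.
J consumed = (2/4) × 342.3 = 171.2 mol
J remaining = 225.0 − 171.2 = 53.80 mol
mass = 53.80 × 204.90 = 11020 g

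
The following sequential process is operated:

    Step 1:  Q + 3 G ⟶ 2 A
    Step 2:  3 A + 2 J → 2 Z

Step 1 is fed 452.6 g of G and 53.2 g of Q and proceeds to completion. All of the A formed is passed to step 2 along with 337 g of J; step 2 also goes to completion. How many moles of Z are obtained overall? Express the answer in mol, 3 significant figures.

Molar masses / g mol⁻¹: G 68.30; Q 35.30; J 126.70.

2.01 mol

Step 1:
n(G) = 452.6 / 68.30 = 6.627 mol
n(Q) = 53.20 / 35.30 = 1.507 mol
n/ν for G = 6.627/3 = 2.209
n/ν for Q = 1.507/1 = 1.507
Smallest n/ν is Q → limiting reagent.
n(A) produced = (2/1) × 1.507 = 3.014 mol
Step 2:
n(A) available = 3.014 mol
n(J) = 337.0 / 126.70 = 2.660 mol
n/ν for A = 3.014/3 = 1.005
n/ν for J = 2.660/2 = 1.330
Smallest n/ν is A → limiting reagent.
n(Z) = (2/3) × 3.014 = 2.009 mol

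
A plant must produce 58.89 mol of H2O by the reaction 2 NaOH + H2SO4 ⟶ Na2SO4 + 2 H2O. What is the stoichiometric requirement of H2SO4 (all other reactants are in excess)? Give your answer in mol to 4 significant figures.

n(H2O) = 58.89 mol
n(H2SO4) = (1/2) × 58.89 = 29.45 mol

29.45 mol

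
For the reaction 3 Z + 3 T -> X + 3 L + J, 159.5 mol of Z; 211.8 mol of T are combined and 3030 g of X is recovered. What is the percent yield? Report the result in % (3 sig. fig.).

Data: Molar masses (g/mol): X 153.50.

37.1 %

n(Z) = 159.5 mol
n(T) = 211.8 mol
n/ν for Z = 159.5/3 = 53.17
n/ν for T = 211.8/3 = 70.60
Smallest n/ν is Z → limiting reagent.
theoretical n(X) = (1/3) × 159.5 = 53.17 mol → 8162 g
% yield = 3030 / 8162 × 100 = 37.12 %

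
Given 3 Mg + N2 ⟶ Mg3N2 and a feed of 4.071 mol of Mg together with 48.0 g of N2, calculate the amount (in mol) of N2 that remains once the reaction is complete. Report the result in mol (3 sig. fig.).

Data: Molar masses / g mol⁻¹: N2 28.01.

0.357 mol

n(Mg) = 4.071 mol
n(N2) = 48.00 / 28.01 = 1.714 mol
n/ν for Mg = 4.071/3 = 1.357
n/ν for N2 = 1.714/1 = 1.714
Smallest n/ν is Mg → limiting reagent.
N2 consumed = (1/3) × 4.071 = 1.357 mol
N2 remaining = 1.714 − 1.357 = 0.3570 mol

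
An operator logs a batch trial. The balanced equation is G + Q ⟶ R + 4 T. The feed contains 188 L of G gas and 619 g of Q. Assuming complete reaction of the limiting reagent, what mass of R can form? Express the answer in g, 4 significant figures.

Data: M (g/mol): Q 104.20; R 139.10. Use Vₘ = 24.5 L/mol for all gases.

n(G) = 188.0 / 24.5 = 7.673 mol
n(Q) = 619.0 / 104.20 = 5.940 mol
n/ν → G: 7.673, Q: 5.940; Q is limiting.
n(R) = (1/1) × 5.940 = 5.940 mol
mass = 5.940 × 139.10 = 826.3 g

826.3 g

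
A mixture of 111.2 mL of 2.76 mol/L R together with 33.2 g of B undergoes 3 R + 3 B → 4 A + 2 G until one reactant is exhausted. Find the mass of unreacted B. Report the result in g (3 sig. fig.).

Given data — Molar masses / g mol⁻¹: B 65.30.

13.2 g

n(R) = 2.76 × 111.2/1000 = 0.3069 mol
n(B) = 33.20 / 65.30 = 0.5084 mol
n/ν → R: 0.1023, B: 0.1695; R is limiting.
B consumed = (3/3) × 0.3069 = 0.3069 mol
B remaining = 0.5084 − 0.3069 = 0.2015 mol
mass = 0.2015 × 65.30 = 13.16 g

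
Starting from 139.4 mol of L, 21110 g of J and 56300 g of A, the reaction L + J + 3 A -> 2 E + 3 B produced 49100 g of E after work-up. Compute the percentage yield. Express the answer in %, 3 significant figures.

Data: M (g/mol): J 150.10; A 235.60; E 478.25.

64.4 %

n(L) = 139.4 mol
n(J) = 21110 / 150.10 = 140.6 mol
n(A) = 56300 / 235.60 = 239.0 mol
n/ν → L: 139.4, J: 140.6, A: 79.67; A is limiting.
theoretical n(E) = (2/3) × 239.0 = 159.3 mol → 76190 g
% yield = 49100 / 76190 × 100 = 64.44 %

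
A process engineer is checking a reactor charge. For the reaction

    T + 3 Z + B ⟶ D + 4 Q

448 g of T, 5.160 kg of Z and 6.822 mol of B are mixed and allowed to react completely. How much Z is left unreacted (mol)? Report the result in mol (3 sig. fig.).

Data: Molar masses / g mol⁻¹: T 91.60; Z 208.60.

10.1 mol

n(T) = 448.0 / 91.60 = 4.891 mol
n(Z) = 5.160×1000 / 208.60 = 24.74 mol
n(B) = 6.822 mol
n/ν for T = 4.891/1 = 4.891
n/ν for Z = 24.74/3 = 8.247
n/ν for B = 6.822/1 = 6.822
Smallest n/ν is T → limiting reagent.
Z consumed = (3/1) × 4.891 = 14.67 mol
Z remaining = 24.74 − 14.67 = 10.07 mol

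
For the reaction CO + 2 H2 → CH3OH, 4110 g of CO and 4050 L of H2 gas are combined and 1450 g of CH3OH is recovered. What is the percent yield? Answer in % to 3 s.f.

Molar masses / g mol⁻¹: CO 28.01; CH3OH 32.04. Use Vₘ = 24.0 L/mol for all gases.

53.6 %

n(CO) = 4110 / 28.01 = 146.7 mol
n(H2) = 4050 / 24.0 = 168.8 mol
n/ν → CO: 146.7, H2: 84.40; H2 is limiting.
theoretical n(CH3OH) = (1/2) × 168.8 = 84.40 mol → 2704 g
% yield = 1450 / 2704 × 100 = 53.62 %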